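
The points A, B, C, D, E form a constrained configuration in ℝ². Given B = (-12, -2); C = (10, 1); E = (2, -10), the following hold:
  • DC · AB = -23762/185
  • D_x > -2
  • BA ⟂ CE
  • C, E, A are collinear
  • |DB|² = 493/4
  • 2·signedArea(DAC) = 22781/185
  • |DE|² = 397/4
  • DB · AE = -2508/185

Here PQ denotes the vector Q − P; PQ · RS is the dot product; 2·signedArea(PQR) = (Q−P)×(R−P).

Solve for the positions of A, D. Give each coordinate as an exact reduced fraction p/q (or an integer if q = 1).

A = (178/185, -2114/185)
D = (-1, -1/2)

1. A_x = 178/185  [C, E, A are collinear ∩ BA ⟂ CE]
2. A_y = -2114/185  [C, E, A are collinear ∩ BA ⟂ CE]
   → A = (178/185, -2114/185)
3. D_x = -1  [DC · AB = -23762/185 ∩ DB · AE = -2508/185]
4. D_y = -1/2  [DC · AB = -23762/185 ∩ DB · AE = -2508/185]
   → D = (-1, -1/2)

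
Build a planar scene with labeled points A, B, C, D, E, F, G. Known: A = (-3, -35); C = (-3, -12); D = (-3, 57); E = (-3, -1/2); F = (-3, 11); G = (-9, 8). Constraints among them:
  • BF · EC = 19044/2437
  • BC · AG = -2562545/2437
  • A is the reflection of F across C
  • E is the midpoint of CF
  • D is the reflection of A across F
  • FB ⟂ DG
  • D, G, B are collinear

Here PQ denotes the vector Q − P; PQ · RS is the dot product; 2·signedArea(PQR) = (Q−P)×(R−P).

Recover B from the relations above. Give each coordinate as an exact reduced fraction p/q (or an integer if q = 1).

B = (-20835/2437, 28463/2437)

1. B_x = -20835/2437  [D, G, B are collinear ∩ FB ⟂ DG]
2. B_y = 28463/2437  [D, G, B are collinear ∩ FB ⟂ DG]
   → B = (-20835/2437, 28463/2437)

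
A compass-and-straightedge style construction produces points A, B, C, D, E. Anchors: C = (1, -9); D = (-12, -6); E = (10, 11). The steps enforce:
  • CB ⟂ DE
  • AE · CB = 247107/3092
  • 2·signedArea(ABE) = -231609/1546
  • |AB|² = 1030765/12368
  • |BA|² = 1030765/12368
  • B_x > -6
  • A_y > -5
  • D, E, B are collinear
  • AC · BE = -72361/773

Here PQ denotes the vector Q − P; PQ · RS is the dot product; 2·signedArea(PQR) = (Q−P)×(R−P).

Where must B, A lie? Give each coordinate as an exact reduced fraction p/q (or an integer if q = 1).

A = (13/4, -4)
B = (-4106/773, -643/773)

1. B_x = -4106/773  [D, E, B are collinear ∩ CB ⟂ DE]
2. B_y = -643/773  [D, E, B are collinear ∩ CB ⟂ DE]
   → B = (-4106/773, -643/773)
3. A_x = 13/4  [AE · CB = 247107/3092 ∩ AC · BE = -72361/773]
4. A_y = -4  [AE · CB = 247107/3092 ∩ AC · BE = -72361/773]
   → A = (13/4, -4)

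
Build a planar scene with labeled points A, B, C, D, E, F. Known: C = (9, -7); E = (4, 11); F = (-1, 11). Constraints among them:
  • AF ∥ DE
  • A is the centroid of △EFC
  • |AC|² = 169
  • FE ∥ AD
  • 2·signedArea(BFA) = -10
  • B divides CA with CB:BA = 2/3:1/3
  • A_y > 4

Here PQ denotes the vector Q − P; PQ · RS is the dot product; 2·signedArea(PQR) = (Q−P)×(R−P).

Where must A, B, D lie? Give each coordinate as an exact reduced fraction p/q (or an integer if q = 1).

1. A_x = 4  [A is the centroid of △EFC]
2. A_y = 5  [A is the centroid of △EFC]
   → A = (4, 5)
3. B_x = 17/3  [B divides CA with CB:BA = 2/3:1/3]
4. B_y = 1  [B divides CA with CB:BA = 2/3:1/3]
   → B = (17/3, 1)
5. D_x = 9  [AF ∥ DE ∩ FE ∥ AD]
6. D_y = 5  [AF ∥ DE ∩ FE ∥ AD]
   → D = (9, 5)

A = (4, 5)
B = (17/3, 1)
D = (9, 5)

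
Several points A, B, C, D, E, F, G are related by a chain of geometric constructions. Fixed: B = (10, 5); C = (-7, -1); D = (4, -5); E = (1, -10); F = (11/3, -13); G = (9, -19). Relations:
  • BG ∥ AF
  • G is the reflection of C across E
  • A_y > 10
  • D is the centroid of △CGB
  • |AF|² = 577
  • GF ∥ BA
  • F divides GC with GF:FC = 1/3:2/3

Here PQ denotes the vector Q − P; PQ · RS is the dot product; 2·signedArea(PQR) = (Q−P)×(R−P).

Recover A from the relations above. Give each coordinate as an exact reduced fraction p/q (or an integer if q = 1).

A = (14/3, 11)

1. A_x = 14/3  [BG ∥ AF ∩ GF ∥ BA]
2. A_y = 11  [BG ∥ AF ∩ GF ∥ BA]
   → A = (14/3, 11)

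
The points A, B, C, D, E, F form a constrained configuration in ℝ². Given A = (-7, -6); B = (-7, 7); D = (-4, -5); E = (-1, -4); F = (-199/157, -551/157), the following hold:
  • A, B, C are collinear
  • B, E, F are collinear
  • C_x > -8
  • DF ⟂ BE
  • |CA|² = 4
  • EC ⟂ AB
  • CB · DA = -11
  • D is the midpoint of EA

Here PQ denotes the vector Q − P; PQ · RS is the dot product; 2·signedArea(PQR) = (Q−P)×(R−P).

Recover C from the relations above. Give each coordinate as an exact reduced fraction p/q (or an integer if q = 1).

1. C_x = -7  [A, B, C are collinear ∩ EC ⟂ AB]
2. C_y = -4  [A, B, C are collinear ∩ EC ⟂ AB]
   → C = (-7, -4)

C = (-7, -4)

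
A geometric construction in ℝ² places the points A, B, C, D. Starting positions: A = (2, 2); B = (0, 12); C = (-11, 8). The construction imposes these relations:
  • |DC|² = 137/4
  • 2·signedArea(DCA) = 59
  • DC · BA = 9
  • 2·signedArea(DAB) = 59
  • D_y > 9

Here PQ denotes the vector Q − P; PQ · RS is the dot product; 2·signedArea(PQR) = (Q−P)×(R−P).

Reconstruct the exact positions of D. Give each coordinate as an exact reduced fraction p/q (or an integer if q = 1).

1. D_x = -11/2  [2·signedArea(DAB) = 59 ∩ 2·signedArea(DCA) = 59]
2. D_y = 10  [2·signedArea(DAB) = 59 ∩ 2·signedArea(DCA) = 59]
   → D = (-11/2, 10)

D = (-11/2, 10)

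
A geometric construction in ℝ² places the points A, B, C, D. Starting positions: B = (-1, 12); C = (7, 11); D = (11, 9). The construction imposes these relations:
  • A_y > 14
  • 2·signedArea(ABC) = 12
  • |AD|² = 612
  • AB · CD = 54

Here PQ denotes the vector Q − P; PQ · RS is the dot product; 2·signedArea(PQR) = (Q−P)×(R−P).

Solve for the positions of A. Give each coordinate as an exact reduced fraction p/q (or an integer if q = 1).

1. A_x = -13  [AB · CD = 54 ∩ 2·signedArea(ABC) = 12]
2. A_y = 15  [AB · CD = 54 ∩ 2·signedArea(ABC) = 12]
   → A = (-13, 15)

A = (-13, 15)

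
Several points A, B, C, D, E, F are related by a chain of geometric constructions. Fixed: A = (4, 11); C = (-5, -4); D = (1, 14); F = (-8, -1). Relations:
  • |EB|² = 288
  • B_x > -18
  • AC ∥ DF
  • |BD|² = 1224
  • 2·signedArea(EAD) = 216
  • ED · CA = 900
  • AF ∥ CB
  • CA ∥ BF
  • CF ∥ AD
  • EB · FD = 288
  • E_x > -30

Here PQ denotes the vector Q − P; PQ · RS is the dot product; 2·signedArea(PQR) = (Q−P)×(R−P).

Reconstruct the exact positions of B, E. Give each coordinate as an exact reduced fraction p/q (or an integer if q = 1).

B = (-17, -16)
E = (-29, -28)

1. B_x = -17  [CA ∥ BF ∩ AF ∥ CB]
2. B_y = -16  [CA ∥ BF ∩ AF ∥ CB]
   → B = (-17, -16)
3. E_x = -29  [2·signedArea(EAD) = 216 ∩ ED · CA = 900]
4. E_y = -28  [2·signedArea(EAD) = 216 ∩ ED · CA = 900]
   → E = (-29, -28)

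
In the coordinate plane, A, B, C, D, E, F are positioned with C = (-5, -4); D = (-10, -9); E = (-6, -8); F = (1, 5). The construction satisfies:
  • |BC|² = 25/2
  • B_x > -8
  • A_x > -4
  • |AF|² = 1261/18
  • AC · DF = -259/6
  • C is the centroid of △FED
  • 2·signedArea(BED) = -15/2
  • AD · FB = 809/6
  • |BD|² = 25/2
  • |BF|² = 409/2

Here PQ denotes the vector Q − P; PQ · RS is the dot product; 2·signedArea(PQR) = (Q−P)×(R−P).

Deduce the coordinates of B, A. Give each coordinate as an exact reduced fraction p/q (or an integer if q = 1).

A = (-23/6, -11/6)
B = (-15/2, -13/2)

1. B_x = -15/2  [line 1·x + -4·y + -37/2 = 0 ∩ |BD|² = 25/2]
2. B_y = -13/2  [line 1·x + -4·y + -37/2 = 0 ∩ |BD|² = 25/2]
   → B = (-15/2, -13/2)
3. A_x = -23/6  [AD · FB = 809/6 ∩ AC · DF = -259/6]
4. A_y = -11/6  [AD · FB = 809/6 ∩ AC · DF = -259/6]
   → A = (-23/6, -11/6)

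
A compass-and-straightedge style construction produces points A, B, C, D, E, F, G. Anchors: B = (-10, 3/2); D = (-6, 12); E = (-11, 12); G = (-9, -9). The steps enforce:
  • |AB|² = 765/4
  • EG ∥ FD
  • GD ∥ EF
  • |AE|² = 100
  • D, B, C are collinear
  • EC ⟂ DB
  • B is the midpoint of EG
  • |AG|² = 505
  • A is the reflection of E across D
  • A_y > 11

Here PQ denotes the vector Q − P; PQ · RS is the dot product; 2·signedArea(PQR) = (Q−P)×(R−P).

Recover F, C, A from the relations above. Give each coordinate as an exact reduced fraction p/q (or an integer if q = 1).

A = (-1, 12)
C = (-670/101, 1044/101)
F = (-8, 33)

1. F_x = -8  [EG ∥ FD ∩ GD ∥ EF]
2. F_y = 33  [EG ∥ FD ∩ GD ∥ EF]
   → F = (-8, 33)
3. C_x = -670/101  [D, B, C are collinear ∩ EC ⟂ DB]
4. C_y = 1044/101  [D, B, C are collinear ∩ EC ⟂ DB]
   → C = (-670/101, 1044/101)
5. A_x = -1  [A is the reflection of E across D]
6. A_y = 12  [A is the reflection of E across D]
   → A = (-1, 12)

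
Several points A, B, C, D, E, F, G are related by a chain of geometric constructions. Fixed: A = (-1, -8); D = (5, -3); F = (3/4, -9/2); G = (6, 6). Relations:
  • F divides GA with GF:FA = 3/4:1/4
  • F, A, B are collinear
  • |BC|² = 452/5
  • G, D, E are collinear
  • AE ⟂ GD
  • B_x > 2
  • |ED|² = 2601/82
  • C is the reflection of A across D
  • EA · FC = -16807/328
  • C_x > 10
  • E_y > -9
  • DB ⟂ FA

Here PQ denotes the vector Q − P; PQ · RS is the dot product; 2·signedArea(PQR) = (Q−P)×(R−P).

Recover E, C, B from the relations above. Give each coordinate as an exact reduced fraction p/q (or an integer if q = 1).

B = (11/5, -8/5)
C = (11, 2)
E = (359/82, -705/82)

1. E_x = 359/82  [G, D, E are collinear ∩ AE ⟂ GD]
2. E_y = -705/82  [G, D, E are collinear ∩ AE ⟂ GD]
   → E = (359/82, -705/82)
3. C_x = 11  [C is the reflection of A across D]
4. C_y = 2  [C is the reflection of A across D]
   → C = (11, 2)
5. B_x = 11/5  [F, A, B are collinear ∩ DB ⟂ FA]
6. B_y = -8/5  [F, A, B are collinear ∩ DB ⟂ FA]
   → B = (11/5, -8/5)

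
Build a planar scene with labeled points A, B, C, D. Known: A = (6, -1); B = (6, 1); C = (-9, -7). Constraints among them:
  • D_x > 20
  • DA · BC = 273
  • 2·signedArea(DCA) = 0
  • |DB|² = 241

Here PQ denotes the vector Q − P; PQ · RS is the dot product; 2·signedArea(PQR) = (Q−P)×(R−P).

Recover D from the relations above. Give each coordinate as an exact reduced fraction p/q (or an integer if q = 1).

D = (21, 5)

1. D_x = 21  [2·signedArea(DCA) = 0 ∩ DA · BC = 273]
2. D_y = 5  [2·signedArea(DCA) = 0 ∩ DA · BC = 273]
   → D = (21, 5)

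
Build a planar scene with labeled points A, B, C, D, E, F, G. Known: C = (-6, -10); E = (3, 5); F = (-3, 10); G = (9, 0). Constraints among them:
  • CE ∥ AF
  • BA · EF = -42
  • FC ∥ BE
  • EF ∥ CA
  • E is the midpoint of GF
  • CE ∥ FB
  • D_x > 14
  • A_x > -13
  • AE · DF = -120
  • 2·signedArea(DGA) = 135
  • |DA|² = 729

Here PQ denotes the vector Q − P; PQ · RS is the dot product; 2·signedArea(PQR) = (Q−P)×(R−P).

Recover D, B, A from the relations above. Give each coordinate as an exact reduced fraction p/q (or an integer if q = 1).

A = (-12, -5)
B = (6, 25)
D = (15, -5)

1. B_x = 6  [FC ∥ BE ∩ CE ∥ FB]
2. B_y = 25  [FC ∥ BE ∩ CE ∥ FB]
   → B = (6, 25)
3. A_x = -12  [CE ∥ AF ∩ EF ∥ CA]
4. A_y = -5  [CE ∥ AF ∩ EF ∥ CA]
   → A = (-12, -5)
5. D_x = 15  [2·signedArea(DGA) = 135 ∩ AE · DF = -120]
6. D_y = -5  [2·signedArea(DGA) = 135 ∩ AE · DF = -120]
   → D = (15, -5)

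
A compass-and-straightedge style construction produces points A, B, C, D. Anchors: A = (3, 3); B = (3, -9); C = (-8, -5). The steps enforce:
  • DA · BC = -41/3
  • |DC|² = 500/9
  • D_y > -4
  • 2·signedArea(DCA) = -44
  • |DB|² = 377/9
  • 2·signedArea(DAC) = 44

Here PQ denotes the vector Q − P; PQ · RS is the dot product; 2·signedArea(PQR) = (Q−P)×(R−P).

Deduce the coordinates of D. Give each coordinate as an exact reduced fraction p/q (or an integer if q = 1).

D = (-2/3, -11/3)

1. D_x = -2/3  [2·signedArea(DAC) = 44 ∩ DA · BC = -41/3]
2. D_y = -11/3  [2·signedArea(DAC) = 44 ∩ DA · BC = -41/3]
   → D = (-2/3, -11/3)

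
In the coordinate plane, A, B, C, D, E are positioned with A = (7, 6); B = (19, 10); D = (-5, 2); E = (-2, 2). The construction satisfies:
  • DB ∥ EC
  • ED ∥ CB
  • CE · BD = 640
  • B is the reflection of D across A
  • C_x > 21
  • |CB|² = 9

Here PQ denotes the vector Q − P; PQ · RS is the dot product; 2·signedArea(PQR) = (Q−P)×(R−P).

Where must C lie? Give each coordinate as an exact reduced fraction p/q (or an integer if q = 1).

1. C_x = 22  [ED ∥ CB ∩ DB ∥ EC]
2. C_y = 10  [ED ∥ CB ∩ DB ∥ EC]
   → C = (22, 10)

C = (22, 10)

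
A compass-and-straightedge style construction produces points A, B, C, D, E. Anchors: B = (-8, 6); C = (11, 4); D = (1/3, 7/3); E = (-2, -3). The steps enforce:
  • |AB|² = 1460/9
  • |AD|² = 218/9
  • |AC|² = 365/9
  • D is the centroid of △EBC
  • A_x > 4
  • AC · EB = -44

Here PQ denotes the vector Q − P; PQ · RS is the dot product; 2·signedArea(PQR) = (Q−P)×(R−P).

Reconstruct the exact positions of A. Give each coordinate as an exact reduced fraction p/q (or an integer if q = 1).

A = (14/3, 14/3)

1. A_x = 14/3  [line 6·x + -9·y + 14 = 0 ∩ |AB|² = 1460/9]
2. A_y = 14/3  [line 6·x + -9·y + 14 = 0 ∩ |AB|² = 1460/9]
   → A = (14/3, 14/3)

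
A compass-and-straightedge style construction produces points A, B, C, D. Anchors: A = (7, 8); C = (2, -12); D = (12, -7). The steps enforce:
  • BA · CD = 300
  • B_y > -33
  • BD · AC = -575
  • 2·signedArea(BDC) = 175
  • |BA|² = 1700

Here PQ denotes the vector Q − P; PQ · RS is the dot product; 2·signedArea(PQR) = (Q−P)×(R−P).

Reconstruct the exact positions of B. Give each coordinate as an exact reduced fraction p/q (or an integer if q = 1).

1. B_x = -3  [BA · CD = 300 ∩ BD · AC = -575]
2. B_y = -32  [BA · CD = 300 ∩ BD · AC = -575]
   → B = (-3, -32)

B = (-3, -32)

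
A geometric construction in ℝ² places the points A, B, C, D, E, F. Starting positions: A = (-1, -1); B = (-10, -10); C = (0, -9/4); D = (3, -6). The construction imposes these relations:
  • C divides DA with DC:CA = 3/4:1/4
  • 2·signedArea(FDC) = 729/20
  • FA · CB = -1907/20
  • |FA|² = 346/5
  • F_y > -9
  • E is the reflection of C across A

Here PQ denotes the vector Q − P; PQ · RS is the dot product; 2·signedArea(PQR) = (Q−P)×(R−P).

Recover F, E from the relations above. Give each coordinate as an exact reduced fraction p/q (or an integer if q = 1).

E = (-2, 1/4)
F = (-24/5, -42/5)

1. F_x = -24/5  [2·signedArea(FDC) = 729/20 ∩ FA · CB = -1907/20]
2. F_y = -42/5  [2·signedArea(FDC) = 729/20 ∩ FA · CB = -1907/20]
   → F = (-24/5, -42/5)
3. E_x = -2  [E is the reflection of C across A]
4. E_y = 1/4  [E is the reflection of C across A]
   → E = (-2, 1/4)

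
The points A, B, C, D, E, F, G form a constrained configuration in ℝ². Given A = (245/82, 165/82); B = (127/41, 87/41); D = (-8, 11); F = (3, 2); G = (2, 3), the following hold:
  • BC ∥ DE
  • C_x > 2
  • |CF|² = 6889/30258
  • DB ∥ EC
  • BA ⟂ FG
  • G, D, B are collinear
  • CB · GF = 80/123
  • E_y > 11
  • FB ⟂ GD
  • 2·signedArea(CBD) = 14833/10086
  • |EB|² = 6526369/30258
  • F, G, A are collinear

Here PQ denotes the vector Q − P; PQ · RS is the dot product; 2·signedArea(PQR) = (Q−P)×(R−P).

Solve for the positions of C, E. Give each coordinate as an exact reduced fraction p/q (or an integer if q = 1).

1. C_x = 655/246  [2·signedArea(CBD) = 14833/10086 ∩ CB · GF = 80/123]
2. C_y = 575/246  [2·signedArea(CBD) = 14833/10086 ∩ CB · GF = 80/123]
   → C = (655/246, 575/246)
3. E_x = -2075/246  [DB ∥ EC ∩ BC ∥ DE]
4. E_y = 2759/246  [DB ∥ EC ∩ BC ∥ DE]
   → E = (-2075/246, 2759/246)

C = (655/246, 575/246)
E = (-2075/246, 2759/246)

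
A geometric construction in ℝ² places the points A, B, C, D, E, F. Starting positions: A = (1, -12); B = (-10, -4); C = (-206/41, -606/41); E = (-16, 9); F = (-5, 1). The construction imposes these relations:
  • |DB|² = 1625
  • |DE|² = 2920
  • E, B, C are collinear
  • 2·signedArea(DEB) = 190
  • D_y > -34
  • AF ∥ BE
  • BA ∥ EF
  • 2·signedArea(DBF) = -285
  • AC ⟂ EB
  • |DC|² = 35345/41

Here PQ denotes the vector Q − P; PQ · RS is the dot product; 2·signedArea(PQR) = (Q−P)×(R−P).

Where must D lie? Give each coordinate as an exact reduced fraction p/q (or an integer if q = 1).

D = (18, -33)

1. D_x = 18  [2·signedArea(DEB) = 190 ∩ 2·signedArea(DBF) = -285]
2. D_y = -33  [2·signedArea(DEB) = 190 ∩ 2·signedArea(DBF) = -285]
   → D = (18, -33)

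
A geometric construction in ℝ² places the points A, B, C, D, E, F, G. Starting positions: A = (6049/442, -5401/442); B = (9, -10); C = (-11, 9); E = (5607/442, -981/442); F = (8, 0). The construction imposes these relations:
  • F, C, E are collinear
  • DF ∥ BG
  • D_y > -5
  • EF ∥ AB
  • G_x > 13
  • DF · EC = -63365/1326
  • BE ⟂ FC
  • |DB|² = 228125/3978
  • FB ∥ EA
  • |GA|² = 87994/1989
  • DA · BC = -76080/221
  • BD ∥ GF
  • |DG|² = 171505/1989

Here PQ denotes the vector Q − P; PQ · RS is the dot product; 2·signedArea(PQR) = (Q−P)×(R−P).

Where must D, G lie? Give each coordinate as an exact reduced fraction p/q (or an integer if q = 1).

D = (5165/1326, -5843/1326)
G = (17377/1326, -7417/1326)

1. D_x = 5165/1326  [DF · EC = -63365/1326 ∩ DA · BC = -76080/221]
2. D_y = -5843/1326  [DF · EC = -63365/1326 ∩ DA · BC = -76080/221]
   → D = (5165/1326, -5843/1326)
3. G_x = 17377/1326  [BD ∥ GF ∩ DF ∥ BG]
4. G_y = -7417/1326  [BD ∥ GF ∩ DF ∥ BG]
   → G = (17377/1326, -7417/1326)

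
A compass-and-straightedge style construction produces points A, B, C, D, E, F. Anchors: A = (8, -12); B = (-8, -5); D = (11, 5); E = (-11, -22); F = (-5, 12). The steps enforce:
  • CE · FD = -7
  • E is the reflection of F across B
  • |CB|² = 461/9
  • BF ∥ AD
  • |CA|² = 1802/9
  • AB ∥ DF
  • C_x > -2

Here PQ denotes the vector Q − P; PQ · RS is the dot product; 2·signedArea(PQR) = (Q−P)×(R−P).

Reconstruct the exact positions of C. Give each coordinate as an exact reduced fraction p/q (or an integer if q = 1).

C = (-5/3, -5/3)

1. C_x = -5/3  [line -16·x + 7·y + -15 = 0 ∩ |CA|² = 1802/9]
2. C_y = -5/3  [line -16·x + 7·y + -15 = 0 ∩ |CA|² = 1802/9]
   → C = (-5/3, -5/3)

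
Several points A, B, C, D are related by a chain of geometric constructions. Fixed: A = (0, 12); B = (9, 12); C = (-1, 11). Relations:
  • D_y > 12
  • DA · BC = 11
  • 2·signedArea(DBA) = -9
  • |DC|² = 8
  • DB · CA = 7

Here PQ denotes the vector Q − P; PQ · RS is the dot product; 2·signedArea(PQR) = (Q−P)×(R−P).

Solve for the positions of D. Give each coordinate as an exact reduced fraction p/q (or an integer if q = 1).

D = (1, 13)

1. D_x = 1  [DA · BC = 11 ∩ 2·signedArea(DBA) = -9]
2. D_y = 13  [DA · BC = 11 ∩ 2·signedArea(DBA) = -9]
   → D = (1, 13)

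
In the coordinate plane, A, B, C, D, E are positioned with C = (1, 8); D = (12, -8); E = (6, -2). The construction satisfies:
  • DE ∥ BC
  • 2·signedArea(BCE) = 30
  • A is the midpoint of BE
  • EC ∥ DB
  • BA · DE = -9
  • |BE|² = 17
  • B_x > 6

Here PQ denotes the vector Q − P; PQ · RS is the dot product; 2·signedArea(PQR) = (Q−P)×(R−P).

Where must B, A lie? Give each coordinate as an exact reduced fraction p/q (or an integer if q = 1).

A = (13/2, 0)
B = (7, 2)

1. B_x = 7  [DE ∥ BC ∩ EC ∥ DB]
2. B_y = 2  [DE ∥ BC ∩ EC ∥ DB]
   → B = (7, 2)
3. A_x = 13/2  [A is the midpoint of BE]
4. A_y = 0  [A is the midpoint of BE]
   → A = (13/2, 0)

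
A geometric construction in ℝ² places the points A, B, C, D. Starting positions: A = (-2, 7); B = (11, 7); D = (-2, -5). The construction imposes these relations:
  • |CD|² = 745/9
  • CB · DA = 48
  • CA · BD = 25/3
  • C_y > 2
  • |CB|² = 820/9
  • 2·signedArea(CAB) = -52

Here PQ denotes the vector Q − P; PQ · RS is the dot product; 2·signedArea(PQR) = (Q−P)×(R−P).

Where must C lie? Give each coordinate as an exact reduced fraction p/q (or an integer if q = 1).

1. C_x = 7/3  [2·signedArea(CAB) = -52 ∩ CA · BD = 25/3]
2. C_y = 3  [2·signedArea(CAB) = -52 ∩ CA · BD = 25/3]
   → C = (7/3, 3)

C = (7/3, 3)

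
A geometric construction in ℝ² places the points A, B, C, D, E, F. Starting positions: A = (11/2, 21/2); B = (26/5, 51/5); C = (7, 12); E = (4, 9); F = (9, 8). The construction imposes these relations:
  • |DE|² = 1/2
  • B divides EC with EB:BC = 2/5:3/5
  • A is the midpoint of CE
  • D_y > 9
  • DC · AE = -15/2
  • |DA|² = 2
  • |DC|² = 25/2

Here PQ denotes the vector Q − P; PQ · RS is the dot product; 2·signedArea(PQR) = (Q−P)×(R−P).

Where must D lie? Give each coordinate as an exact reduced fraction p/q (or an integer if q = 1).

D = (9/2, 19/2)

1. D_x = 9/2  [line 3/2·x + 3/2·y + -21 = 0 ∩ |DA|² = 2]
2. D_y = 19/2  [line 3/2·x + 3/2·y + -21 = 0 ∩ |DA|² = 2]
   → D = (9/2, 19/2)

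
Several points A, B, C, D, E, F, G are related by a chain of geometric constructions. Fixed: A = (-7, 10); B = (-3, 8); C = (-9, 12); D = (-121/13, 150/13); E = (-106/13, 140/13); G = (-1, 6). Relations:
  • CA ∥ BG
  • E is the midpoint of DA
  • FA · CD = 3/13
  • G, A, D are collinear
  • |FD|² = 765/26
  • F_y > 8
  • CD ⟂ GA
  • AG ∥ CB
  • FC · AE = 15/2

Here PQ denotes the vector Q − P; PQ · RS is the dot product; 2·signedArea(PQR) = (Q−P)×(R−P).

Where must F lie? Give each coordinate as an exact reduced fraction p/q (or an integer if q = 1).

1. F_x = -119/26  [FA · CD = 3/13 ∩ FC · AE = 15/2]
2. F_y = 231/26  [FA · CD = 3/13 ∩ FC · AE = 15/2]
   → F = (-119/26, 231/26)

F = (-119/26, 231/26)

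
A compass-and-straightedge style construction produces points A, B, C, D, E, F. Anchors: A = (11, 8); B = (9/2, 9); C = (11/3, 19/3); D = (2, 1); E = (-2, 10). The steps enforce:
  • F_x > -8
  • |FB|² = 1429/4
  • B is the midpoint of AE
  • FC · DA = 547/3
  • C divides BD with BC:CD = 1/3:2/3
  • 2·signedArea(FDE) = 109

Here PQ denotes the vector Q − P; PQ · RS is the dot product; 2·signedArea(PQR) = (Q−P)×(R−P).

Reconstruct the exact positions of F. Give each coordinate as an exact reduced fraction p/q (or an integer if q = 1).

1. F_x = -7  [2·signedArea(FDE) = 109 ∩ FC · DA = 547/3]
2. F_y = -6  [2·signedArea(FDE) = 109 ∩ FC · DA = 547/3]
   → F = (-7, -6)

F = (-7, -6)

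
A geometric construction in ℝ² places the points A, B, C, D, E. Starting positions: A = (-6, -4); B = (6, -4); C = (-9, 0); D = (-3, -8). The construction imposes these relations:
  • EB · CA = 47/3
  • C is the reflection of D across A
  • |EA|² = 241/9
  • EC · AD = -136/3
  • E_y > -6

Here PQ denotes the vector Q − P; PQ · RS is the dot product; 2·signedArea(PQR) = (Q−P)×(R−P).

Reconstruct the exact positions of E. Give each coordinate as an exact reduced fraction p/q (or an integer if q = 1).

1. E_x = -1  [line -3·x + 4·y + 55/3 = 0 ∩ |EA|² = 241/9]
2. E_y = -16/3  [line -3·x + 4·y + 55/3 = 0 ∩ |EA|² = 241/9]
   → E = (-1, -16/3)

E = (-1, -16/3)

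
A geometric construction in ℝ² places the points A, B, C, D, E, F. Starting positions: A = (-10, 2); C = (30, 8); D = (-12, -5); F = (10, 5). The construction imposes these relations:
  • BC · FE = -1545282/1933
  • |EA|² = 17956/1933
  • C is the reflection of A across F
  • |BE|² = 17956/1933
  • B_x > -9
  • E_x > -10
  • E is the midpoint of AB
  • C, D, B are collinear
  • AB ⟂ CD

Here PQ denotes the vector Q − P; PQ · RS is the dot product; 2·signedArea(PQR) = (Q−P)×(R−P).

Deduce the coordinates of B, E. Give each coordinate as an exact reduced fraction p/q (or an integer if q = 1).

1. B_x = -15846/1933  [C, D, B are collinear ∩ AB ⟂ CD]
2. B_y = -7390/1933  [C, D, B are collinear ∩ AB ⟂ CD]
   → B = (-15846/1933, -7390/1933)
3. E_x = -17588/1933  [E is the midpoint of AB]
4. E_y = -1762/1933  [E is the midpoint of AB]
   → E = (-17588/1933, -1762/1933)

B = (-15846/1933, -7390/1933)
E = (-17588/1933, -1762/1933)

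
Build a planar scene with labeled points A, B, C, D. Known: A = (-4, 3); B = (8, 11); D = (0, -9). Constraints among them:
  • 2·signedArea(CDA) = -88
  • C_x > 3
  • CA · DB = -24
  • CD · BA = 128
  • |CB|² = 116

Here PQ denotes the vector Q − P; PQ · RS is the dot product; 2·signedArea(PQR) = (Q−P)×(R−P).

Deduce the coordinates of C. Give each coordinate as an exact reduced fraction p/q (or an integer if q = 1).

C = (4, 1)

1. C_x = 4  [CA · DB = -24 ∩ 2·signedArea(CDA) = -88]
2. C_y = 1  [CA · DB = -24 ∩ 2·signedArea(CDA) = -88]
   → C = (4, 1)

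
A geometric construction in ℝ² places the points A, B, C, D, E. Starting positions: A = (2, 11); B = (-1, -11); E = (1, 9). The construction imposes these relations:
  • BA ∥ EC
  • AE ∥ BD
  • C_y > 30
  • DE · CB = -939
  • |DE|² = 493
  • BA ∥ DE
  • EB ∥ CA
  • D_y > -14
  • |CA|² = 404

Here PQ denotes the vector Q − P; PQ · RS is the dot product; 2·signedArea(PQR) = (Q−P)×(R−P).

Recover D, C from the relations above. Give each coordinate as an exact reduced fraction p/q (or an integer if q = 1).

1. D_x = -2  [BA ∥ DE ∩ AE ∥ BD]
2. D_y = -13  [BA ∥ DE ∩ AE ∥ BD]
   → D = (-2, -13)
3. C_x = 4  [EB ∥ CA ∩ BA ∥ EC]
4. C_y = 31  [EB ∥ CA ∩ BA ∥ EC]
   → C = (4, 31)

C = (4, 31)
D = (-2, -13)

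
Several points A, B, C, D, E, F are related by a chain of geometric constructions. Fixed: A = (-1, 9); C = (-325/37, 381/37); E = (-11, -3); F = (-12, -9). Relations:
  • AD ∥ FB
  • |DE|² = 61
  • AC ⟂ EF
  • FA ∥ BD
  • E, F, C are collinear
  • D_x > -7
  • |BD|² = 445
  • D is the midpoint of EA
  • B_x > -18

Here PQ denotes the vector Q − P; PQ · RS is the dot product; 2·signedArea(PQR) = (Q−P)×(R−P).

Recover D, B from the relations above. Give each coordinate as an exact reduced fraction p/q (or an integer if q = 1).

1. D_x = -6  [D is the midpoint of EA]
2. D_y = 3  [D is the midpoint of EA]
   → D = (-6, 3)
3. B_x = -17  [FA ∥ BD ∩ AD ∥ FB]
4. B_y = -15  [FA ∥ BD ∩ AD ∥ FB]
   → B = (-17, -15)

B = (-17, -15)
D = (-6, 3)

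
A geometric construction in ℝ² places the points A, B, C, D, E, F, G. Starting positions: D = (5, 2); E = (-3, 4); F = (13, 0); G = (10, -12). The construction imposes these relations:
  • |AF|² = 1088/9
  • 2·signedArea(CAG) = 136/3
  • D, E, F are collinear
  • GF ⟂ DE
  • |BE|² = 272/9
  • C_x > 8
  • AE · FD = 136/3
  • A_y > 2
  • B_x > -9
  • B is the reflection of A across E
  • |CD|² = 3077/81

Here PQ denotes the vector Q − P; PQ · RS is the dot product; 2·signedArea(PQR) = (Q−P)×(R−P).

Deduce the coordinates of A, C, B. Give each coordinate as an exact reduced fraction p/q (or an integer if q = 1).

A = (7/3, 8/3)
B = (-25/3, 16/3)
C = (76/9, -28/9)

1. A_x = 7/3  [line 8·x + -2·y + -40/3 = 0 ∩ |AF|² = 1088/9]
2. A_y = 8/3  [line 8·x + -2·y + -40/3 = 0 ∩ |AF|² = 1088/9]
   → A = (7/3, 8/3)
3. C_x = 76/9  [line 44/3·x + 23/3·y + -100 = 0 ∩ |CD|² = 3077/81]
4. C_y = -28/9  [line 44/3·x + 23/3·y + -100 = 0 ∩ |CD|² = 3077/81]
   → C = (76/9, -28/9)
5. B_x = -25/3  [B is the reflection of A across E]
6. B_y = 16/3  [B is the reflection of A across E]
   → B = (-25/3, 16/3)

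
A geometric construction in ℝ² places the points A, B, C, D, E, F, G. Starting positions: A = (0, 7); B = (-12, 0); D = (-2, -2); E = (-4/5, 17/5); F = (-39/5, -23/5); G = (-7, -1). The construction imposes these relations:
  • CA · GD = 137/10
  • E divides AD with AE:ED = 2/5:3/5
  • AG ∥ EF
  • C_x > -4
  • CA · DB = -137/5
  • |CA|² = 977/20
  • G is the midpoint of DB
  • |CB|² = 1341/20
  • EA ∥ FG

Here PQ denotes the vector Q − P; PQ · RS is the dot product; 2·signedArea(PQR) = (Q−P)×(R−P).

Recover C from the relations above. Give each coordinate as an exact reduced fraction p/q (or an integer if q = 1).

C = (-39/10, 6/5)

1. C_x = -39/10  [line -5·x + 1·y + -207/10 = 0 ∩ |CB|² = 1341/20]
2. C_y = 6/5  [line -5·x + 1·y + -207/10 = 0 ∩ |CB|² = 1341/20]
   → C = (-39/10, 6/5)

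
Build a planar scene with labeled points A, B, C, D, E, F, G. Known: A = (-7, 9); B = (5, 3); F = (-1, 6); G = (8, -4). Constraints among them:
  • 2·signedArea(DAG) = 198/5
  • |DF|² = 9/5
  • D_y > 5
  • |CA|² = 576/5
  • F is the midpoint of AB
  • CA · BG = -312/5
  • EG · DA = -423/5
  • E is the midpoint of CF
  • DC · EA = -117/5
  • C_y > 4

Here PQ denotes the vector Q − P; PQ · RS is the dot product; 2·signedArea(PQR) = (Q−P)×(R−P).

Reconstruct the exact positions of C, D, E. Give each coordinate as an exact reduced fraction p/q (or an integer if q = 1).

1. C_x = 13/5  [line -3·x + 7·y + -108/5 = 0 ∩ |CA|² = 576/5]
2. C_y = 21/5  [line -3·x + 7·y + -108/5 = 0 ∩ |CA|² = 576/5]
   → C = (13/5, 21/5)
3. E_x = 4/5  [E is the midpoint of CF]
4. E_y = 51/10  [E is the midpoint of CF]
   → E = (4/5, 51/10)
5. D_x = 1/5  [2·signedArea(DAG) = 198/5 ∩ EG · DA = -423/5]
6. D_y = 27/5  [2·signedArea(DAG) = 198/5 ∩ EG · DA = -423/5]
   → D = (1/5, 27/5)

C = (13/5, 21/5)
D = (1/5, 27/5)
E = (4/5, 51/10)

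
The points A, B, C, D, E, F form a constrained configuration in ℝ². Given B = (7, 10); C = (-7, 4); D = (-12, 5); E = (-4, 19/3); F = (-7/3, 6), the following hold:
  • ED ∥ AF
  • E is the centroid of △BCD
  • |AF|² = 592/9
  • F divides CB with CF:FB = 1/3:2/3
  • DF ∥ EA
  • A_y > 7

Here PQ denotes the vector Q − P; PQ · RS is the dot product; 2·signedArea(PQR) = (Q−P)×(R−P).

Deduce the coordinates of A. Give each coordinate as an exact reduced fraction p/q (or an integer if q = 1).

A = (17/3, 22/3)

1. A_x = 17/3  [ED ∥ AF ∩ DF ∥ EA]
2. A_y = 22/3  [ED ∥ AF ∩ DF ∥ EA]
   → A = (17/3, 22/3)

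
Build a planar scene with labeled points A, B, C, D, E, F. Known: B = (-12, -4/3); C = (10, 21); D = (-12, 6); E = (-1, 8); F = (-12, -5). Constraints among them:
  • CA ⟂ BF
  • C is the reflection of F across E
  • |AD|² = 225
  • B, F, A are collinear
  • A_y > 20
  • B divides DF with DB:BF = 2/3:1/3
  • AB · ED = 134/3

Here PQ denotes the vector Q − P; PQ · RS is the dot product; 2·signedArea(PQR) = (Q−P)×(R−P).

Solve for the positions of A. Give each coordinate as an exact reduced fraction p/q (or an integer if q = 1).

A = (-12, 21)

1. A_x = -12  [B, F, A are collinear ∩ CA ⟂ BF]
2. A_y = 21  [B, F, A are collinear ∩ CA ⟂ BF]
   → A = (-12, 21)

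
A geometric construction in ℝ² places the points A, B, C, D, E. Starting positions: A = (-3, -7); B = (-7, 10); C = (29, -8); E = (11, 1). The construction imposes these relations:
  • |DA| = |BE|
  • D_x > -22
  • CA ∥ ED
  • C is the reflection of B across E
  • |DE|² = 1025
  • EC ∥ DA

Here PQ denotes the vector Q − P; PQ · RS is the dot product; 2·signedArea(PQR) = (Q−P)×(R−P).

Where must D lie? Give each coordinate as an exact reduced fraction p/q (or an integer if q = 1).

1. D_x = -21  [EC ∥ DA ∩ CA ∥ ED]
2. D_y = 2  [EC ∥ DA ∩ CA ∥ ED]
   → D = (-21, 2)

D = (-21, 2)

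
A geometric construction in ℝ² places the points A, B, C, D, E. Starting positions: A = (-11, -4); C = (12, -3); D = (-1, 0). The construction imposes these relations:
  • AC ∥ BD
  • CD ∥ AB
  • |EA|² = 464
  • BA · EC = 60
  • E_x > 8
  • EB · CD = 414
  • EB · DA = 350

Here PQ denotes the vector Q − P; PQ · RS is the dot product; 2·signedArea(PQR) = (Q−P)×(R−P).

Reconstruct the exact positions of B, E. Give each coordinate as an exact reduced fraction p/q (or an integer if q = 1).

B = (-24, -1)
E = (9, 4)

1. B_x = -24  [AC ∥ BD ∩ CD ∥ AB]
2. B_y = -1  [AC ∥ BD ∩ CD ∥ AB]
   → B = (-24, -1)
3. E_x = 9  [EB · CD = 414 ∩ EB · DA = 350]
4. E_y = 4  [EB · CD = 414 ∩ EB · DA = 350]
   → E = (9, 4)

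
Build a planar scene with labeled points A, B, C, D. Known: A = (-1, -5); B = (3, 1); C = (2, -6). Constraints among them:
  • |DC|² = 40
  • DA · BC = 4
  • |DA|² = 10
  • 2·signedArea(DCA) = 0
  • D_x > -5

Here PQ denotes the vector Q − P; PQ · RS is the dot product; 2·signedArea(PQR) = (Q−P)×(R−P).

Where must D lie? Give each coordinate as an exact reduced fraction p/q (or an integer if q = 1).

1. D_x = -4  [2·signedArea(DCA) = 0 ∩ DA · BC = 4]
2. D_y = -4  [2·signedArea(DCA) = 0 ∩ DA · BC = 4]
   → D = (-4, -4)

D = (-4, -4)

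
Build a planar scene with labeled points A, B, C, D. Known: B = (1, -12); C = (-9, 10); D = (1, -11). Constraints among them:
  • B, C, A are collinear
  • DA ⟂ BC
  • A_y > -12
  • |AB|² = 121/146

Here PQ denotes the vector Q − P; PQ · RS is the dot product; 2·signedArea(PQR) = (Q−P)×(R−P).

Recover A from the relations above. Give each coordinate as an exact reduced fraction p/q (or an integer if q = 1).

1. A_x = 91/146  [B, C, A are collinear ∩ DA ⟂ BC]
2. A_y = -1631/146  [B, C, A are collinear ∩ DA ⟂ BC]
   → A = (91/146, -1631/146)

A = (91/146, -1631/146)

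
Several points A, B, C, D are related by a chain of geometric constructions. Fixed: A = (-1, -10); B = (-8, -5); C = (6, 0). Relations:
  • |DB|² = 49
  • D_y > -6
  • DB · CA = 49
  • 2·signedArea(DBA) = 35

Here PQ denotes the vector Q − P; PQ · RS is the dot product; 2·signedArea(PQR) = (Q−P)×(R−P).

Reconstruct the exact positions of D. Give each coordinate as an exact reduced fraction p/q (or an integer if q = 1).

1. D_x = -1  [2·signedArea(DBA) = 35 ∩ DB · CA = 49]
2. D_y = -5  [2·signedArea(DBA) = 35 ∩ DB · CA = 49]
   → D = (-1, -5)

D = (-1, -5)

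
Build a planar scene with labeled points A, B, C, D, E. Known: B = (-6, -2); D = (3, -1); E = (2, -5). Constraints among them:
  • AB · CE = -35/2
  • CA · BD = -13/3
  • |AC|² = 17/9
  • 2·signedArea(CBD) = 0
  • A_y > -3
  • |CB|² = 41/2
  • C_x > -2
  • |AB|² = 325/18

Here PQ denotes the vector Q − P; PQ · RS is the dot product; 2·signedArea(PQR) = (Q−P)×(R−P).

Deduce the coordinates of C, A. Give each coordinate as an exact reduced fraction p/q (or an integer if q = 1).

A = (-11/6, -17/6)
C = (-3/2, -3/2)

1. C_x = -3/2  [line -1·x + 9·y + 12 = 0 ∩ |CB|² = 41/2]
2. C_y = -3/2  [line -1·x + 9·y + 12 = 0 ∩ |CB|² = 41/2]
   → C = (-3/2, -3/2)
3. A_x = -11/6  [AB · CE = -35/2 ∩ CA · BD = -13/3]
4. A_y = -17/6  [AB · CE = -35/2 ∩ CA · BD = -13/3]
   → A = (-11/6, -17/6)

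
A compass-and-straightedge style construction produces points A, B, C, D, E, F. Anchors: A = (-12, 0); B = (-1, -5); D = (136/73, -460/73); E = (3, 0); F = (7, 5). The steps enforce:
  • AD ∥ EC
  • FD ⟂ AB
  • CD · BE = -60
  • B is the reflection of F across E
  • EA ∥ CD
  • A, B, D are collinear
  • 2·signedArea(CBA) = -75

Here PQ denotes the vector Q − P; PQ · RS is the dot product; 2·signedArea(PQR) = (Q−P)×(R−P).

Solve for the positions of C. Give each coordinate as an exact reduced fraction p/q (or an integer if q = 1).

C = (1231/73, -460/73)

1. C_x = 1231/73  [EA ∥ CD ∩ AD ∥ EC]
2. C_y = -460/73  [EA ∥ CD ∩ AD ∥ EC]
   → C = (1231/73, -460/73)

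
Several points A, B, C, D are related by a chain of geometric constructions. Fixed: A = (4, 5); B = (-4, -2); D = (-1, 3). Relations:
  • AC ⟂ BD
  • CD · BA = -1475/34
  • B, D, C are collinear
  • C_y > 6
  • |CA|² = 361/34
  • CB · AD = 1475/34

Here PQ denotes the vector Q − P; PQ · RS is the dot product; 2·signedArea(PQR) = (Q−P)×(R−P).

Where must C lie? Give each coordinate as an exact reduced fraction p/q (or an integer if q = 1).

C = (41/34, 227/34)

1. C_x = 41/34  [B, D, C are collinear ∩ AC ⟂ BD]
2. C_y = 227/34  [B, D, C are collinear ∩ AC ⟂ BD]
   → C = (41/34, 227/34)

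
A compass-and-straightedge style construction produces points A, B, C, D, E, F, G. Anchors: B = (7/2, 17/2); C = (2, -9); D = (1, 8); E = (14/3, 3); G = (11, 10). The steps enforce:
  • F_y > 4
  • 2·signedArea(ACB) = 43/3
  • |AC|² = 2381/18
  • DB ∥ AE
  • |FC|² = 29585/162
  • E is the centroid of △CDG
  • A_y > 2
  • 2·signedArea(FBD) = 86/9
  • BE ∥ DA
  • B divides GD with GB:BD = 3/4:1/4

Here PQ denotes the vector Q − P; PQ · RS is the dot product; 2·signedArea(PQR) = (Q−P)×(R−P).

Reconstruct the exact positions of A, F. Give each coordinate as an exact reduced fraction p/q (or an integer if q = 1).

A = (13/6, 5/2)
F = (47/18, 9/2)

1. A_x = 13/6  [DB ∥ AE ∩ BE ∥ DA]
2. A_y = 5/2  [DB ∥ AE ∩ BE ∥ DA]
   → A = (13/6, 5/2)
3. F_x = 47/18  [line 1/2·x + -5/2·y + 179/18 = 0 ∩ |FC|² = 29585/162]
4. F_y = 9/2  [line 1/2·x + -5/2·y + 179/18 = 0 ∩ |FC|² = 29585/162]
   → F = (47/18, 9/2)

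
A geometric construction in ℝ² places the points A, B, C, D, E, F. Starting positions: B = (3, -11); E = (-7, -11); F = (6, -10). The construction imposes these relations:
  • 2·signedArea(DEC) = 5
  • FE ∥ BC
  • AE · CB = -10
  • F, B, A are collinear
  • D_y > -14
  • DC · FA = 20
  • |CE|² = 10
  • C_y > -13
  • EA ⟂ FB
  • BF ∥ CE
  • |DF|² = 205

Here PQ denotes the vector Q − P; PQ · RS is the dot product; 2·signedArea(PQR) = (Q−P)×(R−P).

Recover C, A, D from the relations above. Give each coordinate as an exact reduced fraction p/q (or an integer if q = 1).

A = (-6, -14)
C = (-10, -12)
D = (-8, -13)

1. C_x = -10  [BF ∥ CE ∩ FE ∥ BC]
2. C_y = -12  [BF ∥ CE ∩ FE ∥ BC]
   → C = (-10, -12)
3. A_x = -6  [F, B, A are collinear ∩ EA ⟂ FB]
4. A_y = -14  [F, B, A are collinear ∩ EA ⟂ FB]
   → A = (-6, -14)
5. D_x = -8  [2·signedArea(DEC) = 5 ∩ DC · FA = 20]
6. D_y = -13  [2·signedArea(DEC) = 5 ∩ DC · FA = 20]
   → D = (-8, -13)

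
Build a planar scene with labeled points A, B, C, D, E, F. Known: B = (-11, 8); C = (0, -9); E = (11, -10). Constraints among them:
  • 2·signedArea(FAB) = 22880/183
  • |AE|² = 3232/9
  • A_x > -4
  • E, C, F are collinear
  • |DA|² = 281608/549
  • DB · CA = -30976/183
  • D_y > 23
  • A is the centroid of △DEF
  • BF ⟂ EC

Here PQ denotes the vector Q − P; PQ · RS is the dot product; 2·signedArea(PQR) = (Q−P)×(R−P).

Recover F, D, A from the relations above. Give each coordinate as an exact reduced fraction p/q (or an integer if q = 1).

A = (-11/3, 2)
D = (-583/61, 1456/61)
F = (-759/61, -480/61)

1. F_x = -759/61  [E, C, F are collinear ∩ BF ⟂ EC]
2. F_y = -480/61  [E, C, F are collinear ∩ BF ⟂ EC]
   → F = (-759/61, -480/61)
3. A_x = -11/3  [line 968/61·x + -88/61·y + 11176/183 = 0 ∩ |AE|² = 3232/9]
4. A_y = 2  [line 968/61·x + -88/61·y + 11176/183 = 0 ∩ |AE|² = 3232/9]
   → A = (-11/3, 2)
5. D_x = -583/61  [DB · CA = -30976/183 ∩ A is the centroid of △DEF]
6. D_y = 1456/61  [DB · CA = -30976/183 ∩ A is the centroid of △DEF]
   → D = (-583/61, 1456/61)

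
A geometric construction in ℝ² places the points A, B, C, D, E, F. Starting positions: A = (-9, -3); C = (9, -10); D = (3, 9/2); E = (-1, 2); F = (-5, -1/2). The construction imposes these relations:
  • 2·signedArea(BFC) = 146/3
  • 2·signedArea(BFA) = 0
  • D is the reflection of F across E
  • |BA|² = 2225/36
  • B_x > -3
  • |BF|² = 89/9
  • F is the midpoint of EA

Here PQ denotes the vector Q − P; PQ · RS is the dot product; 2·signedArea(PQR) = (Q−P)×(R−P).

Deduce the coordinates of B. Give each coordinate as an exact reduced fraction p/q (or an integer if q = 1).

B = (-7/3, 7/6)

1. B_x = -7/3  [2·signedArea(BFA) = 0 ∩ 2·signedArea(BFC) = 146/3]
2. B_y = 7/6  [2·signedArea(BFA) = 0 ∩ 2·signedArea(BFC) = 146/3]
   → B = (-7/3, 7/6)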